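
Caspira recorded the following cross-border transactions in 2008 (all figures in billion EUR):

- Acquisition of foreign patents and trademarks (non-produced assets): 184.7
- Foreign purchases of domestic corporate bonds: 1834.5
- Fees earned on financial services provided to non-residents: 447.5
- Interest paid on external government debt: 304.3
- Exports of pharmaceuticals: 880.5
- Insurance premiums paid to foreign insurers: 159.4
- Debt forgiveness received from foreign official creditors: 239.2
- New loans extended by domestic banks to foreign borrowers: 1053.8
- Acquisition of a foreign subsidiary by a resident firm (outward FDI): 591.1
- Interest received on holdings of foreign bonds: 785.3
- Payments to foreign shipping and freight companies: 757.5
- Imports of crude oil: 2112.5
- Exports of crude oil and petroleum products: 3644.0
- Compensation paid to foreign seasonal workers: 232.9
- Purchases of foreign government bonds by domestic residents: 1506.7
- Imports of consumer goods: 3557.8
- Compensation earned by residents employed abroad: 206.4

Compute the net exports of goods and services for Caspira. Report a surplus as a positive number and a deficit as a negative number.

-1615.2

Goods: -3557.8 + 3644.0 - 2112.5 + 880.5 = -1145.8
Services: -757.5 + 447.5 - 159.4 = -469.4
Trade balance = -1145.8 + (-469.4) = -1615.2
(Excluded from the trade balance — capital account: acquisition of foreign patents and trademarks (non-produced assets) 184.7, debt forgiveness received from foreign official creditors 239.2; financial account: foreign purchases of domestic corporate bonds 1834.5, new loans extended by domestic banks to foreign borrowers 1053.8, acquisition of a foreign subsidiary by a resident firm (outward FDI) 591.1, purchases of foreign government bonds by domestic residents 1506.7; primary income: interest paid on external government debt 304.3, interest received on holdings of foreign bonds 785.3, compensation paid to foreign seasonal workers 232.9, compensation earned by residents employed abroad 206.4.)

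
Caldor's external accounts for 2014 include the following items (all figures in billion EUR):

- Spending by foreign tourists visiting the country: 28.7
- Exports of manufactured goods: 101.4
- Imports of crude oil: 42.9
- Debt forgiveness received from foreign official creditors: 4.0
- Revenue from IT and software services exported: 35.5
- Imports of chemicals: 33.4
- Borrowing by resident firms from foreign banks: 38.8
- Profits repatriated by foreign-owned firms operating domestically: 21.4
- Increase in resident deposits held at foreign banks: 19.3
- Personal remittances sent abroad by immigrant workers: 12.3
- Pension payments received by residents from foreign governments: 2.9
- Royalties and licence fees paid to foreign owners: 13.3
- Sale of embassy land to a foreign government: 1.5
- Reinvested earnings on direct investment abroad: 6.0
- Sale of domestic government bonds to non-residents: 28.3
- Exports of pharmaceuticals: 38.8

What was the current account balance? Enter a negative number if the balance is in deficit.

90.0

Goods: -33.4 - 42.9 + 101.4 + 38.8 = 63.9
Services: -13.3 + 35.5 + 28.7 = 50.9
Primary income: 6.0 - 21.4 = -15.4
Secondary income: 2.9 - 12.3 = -9.4
Current account = 63.9 + 50.9 + (-15.4) + (-9.4) = 90.0
(Excluded from the current account — capital account: debt forgiveness received from foreign official creditors 4.0, sale of embassy land to a foreign government 1.5; financial account: borrowing by resident firms from foreign banks 38.8, increase in resident deposits held at foreign banks 19.3, sale of domestic government bonds to non-residents 28.3.)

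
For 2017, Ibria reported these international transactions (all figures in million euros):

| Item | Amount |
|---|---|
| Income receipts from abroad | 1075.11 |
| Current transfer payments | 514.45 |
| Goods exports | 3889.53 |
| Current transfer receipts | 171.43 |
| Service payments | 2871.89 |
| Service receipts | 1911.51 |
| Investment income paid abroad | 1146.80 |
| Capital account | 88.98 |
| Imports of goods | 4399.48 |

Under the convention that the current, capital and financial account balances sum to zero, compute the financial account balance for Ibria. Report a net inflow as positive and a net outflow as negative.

1796.06

Goods balance = 3889.53 - 4399.48 = -509.95
Services balance = 1911.51 - 2871.89 = -960.38
Trade balance (goods + services) = -509.95 + (-960.38) = -1470.33
Net primary income = 1075.11 - 1146.80 = -71.69
Net secondary income = 171.43 - 514.45 = -343.02
Current account = -1470.33 + (-71.69) + (-343.02) = -1885.04
Financial account = -(-1885.04 + 88.98) = 1796.06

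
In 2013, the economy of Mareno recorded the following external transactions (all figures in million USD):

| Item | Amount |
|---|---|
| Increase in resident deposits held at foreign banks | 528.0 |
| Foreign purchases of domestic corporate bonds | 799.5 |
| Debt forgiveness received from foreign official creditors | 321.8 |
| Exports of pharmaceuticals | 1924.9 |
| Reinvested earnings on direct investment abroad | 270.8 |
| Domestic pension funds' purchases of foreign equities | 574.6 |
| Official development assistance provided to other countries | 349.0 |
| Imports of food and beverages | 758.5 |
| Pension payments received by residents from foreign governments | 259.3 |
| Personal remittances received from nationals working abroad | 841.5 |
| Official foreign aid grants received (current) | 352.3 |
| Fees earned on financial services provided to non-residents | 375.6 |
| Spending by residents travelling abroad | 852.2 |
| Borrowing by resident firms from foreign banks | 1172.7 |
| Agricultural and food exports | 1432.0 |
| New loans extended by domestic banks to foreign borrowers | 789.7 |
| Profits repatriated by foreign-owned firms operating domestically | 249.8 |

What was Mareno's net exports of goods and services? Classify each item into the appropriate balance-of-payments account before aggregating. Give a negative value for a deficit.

2121.8

Goods: 1924.9 - 758.5 + 1432.0 = 2598.4
Services: 375.6 - 852.2 = -476.6
Trade balance = 2598.4 + (-476.6) = 2121.8
(Excluded from the trade balance — financial account: increase in resident deposits held at foreign banks 528.0, foreign purchases of domestic corporate bonds 799.5, domestic pension funds' purchases of foreign equities 574.6, borrowing by resident firms from foreign banks 1172.7, new loans extended by domestic banks to foreign borrowers 789.7; capital account: debt forgiveness received from foreign official creditors 321.8; primary income: reinvested earnings on direct investment abroad 270.8, profits repatriated by foreign-owned firms operating domestically 249.8; secondary income: official development assistance provided to other countries 349.0, pension payments received by residents from foreign governments 259.3, personal remittances received from nationals working abroad 841.5, official foreign aid grants received (current) 352.3.)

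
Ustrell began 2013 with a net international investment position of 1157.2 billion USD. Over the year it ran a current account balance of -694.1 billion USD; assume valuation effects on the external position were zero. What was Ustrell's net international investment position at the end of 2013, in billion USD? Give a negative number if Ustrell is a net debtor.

463.1

With no valuation effects, change in NIIP = current account = -694.1
End-of-year NIIP = 1157.2 + (-694.1) = 463.1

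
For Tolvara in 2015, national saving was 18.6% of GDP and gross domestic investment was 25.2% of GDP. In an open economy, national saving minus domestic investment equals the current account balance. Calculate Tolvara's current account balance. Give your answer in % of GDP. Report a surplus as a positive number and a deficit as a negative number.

-6.6

S - I = CA (net lending to the rest of the world).
CA = S - I = 18.6 - 25.2 = -6.6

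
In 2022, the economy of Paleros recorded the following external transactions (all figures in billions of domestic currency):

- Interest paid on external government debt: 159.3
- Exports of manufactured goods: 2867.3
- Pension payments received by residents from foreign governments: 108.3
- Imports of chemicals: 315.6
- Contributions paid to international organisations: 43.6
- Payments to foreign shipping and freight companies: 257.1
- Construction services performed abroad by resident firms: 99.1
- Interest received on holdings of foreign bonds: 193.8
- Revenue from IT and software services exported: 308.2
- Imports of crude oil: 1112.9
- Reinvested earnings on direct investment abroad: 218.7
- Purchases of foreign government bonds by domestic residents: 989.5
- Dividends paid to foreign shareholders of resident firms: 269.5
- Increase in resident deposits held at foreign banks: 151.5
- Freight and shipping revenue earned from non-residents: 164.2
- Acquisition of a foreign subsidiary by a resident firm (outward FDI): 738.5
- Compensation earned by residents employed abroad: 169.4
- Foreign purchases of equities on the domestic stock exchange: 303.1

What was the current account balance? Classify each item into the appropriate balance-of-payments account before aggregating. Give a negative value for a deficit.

Goods: -1112.9 - 315.6 + 2867.3 = 1438.8
Services: -257.1 + 99.1 + 308.2 + 164.2 = 314.4
Primary income: 218.7 + 169.4 - 269.5 + 193.8 - 159.3 = 153.1
Secondary income: -43.6 + 108.3 = 64.7
Current account = 1438.8 + 314.4 + 153.1 + 64.7 = 1971.0
(Excluded from the current account — financial account: purchases of foreign government bonds by domestic residents 989.5, increase in resident deposits held at foreign banks 151.5, acquisition of a foreign subsidiary by a resident firm (outward FDI) 738.5, foreign purchases of equities on the domestic stock exchange 303.1.)

1971.0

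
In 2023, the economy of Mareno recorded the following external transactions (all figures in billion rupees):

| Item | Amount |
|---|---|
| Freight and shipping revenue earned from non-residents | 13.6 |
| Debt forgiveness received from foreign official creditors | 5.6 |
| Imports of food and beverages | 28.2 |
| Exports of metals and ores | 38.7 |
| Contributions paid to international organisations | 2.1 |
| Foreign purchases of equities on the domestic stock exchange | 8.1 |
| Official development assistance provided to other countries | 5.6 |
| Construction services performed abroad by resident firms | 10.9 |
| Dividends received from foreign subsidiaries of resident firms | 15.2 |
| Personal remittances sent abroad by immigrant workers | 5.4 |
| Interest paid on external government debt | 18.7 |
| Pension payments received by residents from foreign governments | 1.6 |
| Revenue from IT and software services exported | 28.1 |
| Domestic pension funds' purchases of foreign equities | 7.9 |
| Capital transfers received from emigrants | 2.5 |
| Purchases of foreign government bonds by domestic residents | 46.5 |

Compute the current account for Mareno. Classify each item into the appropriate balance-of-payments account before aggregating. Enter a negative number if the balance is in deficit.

Goods: 38.7 - 28.2 = 10.5
Services: 28.1 + 10.9 + 13.6 = 52.6
Primary income: 15.2 - 18.7 = -3.5
Secondary income: 1.6 - 5.4 - 5.6 - 2.1 = -11.5
Current account = 10.5 + 52.6 + (-3.5) + (-11.5) = 48.1
(Excluded from the current account — capital account: debt forgiveness received from foreign official creditors 5.6, capital transfers received from emigrants 2.5; financial account: foreign purchases of equities on the domestic stock exchange 8.1, domestic pension funds' purchases of foreign equities 7.9, purchases of foreign government bonds by domestic residents 46.5.)

48.1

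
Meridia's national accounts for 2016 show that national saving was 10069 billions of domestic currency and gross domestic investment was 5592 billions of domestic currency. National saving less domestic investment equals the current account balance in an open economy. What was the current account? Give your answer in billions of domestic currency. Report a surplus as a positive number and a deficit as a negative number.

CA = S - I = 10069 - 5592 = 4477

4477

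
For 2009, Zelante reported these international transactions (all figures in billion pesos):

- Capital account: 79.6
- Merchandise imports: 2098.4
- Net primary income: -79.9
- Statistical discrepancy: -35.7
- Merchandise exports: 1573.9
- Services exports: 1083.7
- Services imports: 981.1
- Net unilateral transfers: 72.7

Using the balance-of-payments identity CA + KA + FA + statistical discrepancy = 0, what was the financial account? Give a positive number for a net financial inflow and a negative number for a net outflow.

385.2

Goods balance = 1573.9 - 2098.4 = -524.5
Services balance = 1083.7 - 981.1 = 102.6
Trade balance (goods + services) = -524.5 + 102.6 = -421.9
Net primary income = -79.9
Net secondary income = 72.7
Current account = -421.9 + (-79.9) + 72.7 = -429.1
Financial account = -(-429.1 + 79.6 + (-35.7)) = 385.2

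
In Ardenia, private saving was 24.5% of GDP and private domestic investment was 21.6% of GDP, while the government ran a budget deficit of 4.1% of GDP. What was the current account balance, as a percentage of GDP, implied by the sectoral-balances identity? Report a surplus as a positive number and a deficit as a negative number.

By the sectoral-balances identity, CA = (S_private - I) + (T - G).
Private balance = 24.5 - 21.6 = 2.9
Government balance (T - G) = -4.1
CA = 2.9 + (-4.1) = -1.2

-1.2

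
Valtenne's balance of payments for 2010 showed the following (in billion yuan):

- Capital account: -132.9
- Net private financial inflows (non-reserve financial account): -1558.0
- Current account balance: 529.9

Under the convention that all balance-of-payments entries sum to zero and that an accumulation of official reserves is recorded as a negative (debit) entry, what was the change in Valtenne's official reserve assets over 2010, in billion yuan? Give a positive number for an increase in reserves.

Official reserve transactions balance = -(529.9 + (-132.9) + (-1558.0)) = 1161.0
An accumulation of reserves is recorded as a debit (negative entry), so the change in the stock of reserves is the negative of that balance.
Change in official reserves = -(1161.0) = -1161.0

-1161.0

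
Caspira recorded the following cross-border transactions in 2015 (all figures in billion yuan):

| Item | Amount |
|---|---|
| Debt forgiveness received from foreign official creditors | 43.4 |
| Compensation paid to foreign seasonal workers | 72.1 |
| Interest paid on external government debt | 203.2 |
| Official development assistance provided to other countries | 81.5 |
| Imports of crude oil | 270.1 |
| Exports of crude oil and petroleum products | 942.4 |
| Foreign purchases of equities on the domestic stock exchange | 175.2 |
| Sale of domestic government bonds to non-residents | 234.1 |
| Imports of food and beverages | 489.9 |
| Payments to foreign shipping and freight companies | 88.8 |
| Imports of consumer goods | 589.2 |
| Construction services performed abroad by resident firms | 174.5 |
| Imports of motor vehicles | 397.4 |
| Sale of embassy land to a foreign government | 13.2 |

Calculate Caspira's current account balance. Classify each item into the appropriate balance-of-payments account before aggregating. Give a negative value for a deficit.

Goods: 942.4 - 397.4 - 589.2 - 270.1 - 489.9 = -804.2
Services: -88.8 + 174.5 = 85.7
Primary income: -72.1 - 203.2 = -275.3
Secondary income: -81.5
Current account = (-804.2) + 85.7 + (-275.3) + (-81.5) = -1075.3
(Excluded from the current account — capital account: debt forgiveness received from foreign official creditors 43.4, sale of embassy land to a foreign government 13.2; financial account: foreign purchases of equities on the domestic stock exchange 175.2, sale of domestic government bonds to non-residents 234.1.)

-1075.3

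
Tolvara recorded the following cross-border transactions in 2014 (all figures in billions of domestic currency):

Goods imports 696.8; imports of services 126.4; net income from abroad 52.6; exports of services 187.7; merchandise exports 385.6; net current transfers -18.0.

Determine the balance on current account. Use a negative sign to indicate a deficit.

Goods balance = 385.6 - 696.8 = -311.2
Services balance = 187.7 - 126.4 = 61.3
Trade balance (goods + services) = -311.2 + 61.3 = -249.9
Net primary income = 52.6
Net secondary income = -18.0
Current account = -249.9 + 52.6 + (-18.0) = -215.3

-215.3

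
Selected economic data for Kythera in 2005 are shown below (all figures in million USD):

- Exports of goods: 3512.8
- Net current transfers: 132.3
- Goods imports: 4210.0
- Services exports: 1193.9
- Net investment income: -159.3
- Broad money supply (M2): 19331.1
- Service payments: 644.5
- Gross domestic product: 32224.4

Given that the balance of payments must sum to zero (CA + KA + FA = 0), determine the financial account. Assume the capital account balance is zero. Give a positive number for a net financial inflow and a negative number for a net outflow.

174.8

Goods balance = 3512.8 - 4210.0 = -697.2
Services balance = 1193.9 - 644.5 = 549.4
Trade balance (goods + services) = -697.2 + 549.4 = -147.8
Net primary income = -159.3
Net secondary income = 132.3
Current account = -147.8 + (-159.3) + 132.3 = -174.8
Financial account = -(-174.8) = 174.8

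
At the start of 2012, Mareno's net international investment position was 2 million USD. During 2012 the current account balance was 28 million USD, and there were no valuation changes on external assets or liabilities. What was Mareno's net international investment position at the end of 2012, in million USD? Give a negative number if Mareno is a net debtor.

30

With no valuation effects, change in NIIP = current account = 28
End-of-year NIIP = 2 + 28 = 30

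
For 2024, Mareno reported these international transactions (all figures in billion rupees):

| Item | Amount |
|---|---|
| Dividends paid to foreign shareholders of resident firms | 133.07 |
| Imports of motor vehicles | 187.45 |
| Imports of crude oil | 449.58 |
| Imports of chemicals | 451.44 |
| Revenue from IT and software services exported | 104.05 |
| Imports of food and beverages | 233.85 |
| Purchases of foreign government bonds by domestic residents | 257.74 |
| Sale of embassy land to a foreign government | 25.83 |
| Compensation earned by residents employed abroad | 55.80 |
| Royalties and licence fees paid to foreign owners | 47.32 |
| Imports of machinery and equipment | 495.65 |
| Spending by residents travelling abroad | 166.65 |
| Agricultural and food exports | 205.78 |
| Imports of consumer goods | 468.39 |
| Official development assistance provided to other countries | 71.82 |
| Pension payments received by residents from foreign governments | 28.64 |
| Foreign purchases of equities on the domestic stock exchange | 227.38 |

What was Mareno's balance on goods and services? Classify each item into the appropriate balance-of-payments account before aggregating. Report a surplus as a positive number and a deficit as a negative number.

Goods: -449.58 + 205.78 - 187.45 - 495.65 - 451.44 - 233.85 - 468.39 = -2080.58
Services: -47.32 - 166.65 + 104.05 = -109.92
Trade balance = -2080.58 + (-109.92) = -2190.50
(Excluded from the trade balance — primary income: dividends paid to foreign shareholders of resident firms 133.07, compensation earned by residents employed abroad 55.80; financial account: purchases of foreign government bonds by domestic residents 257.74, foreign purchases of equities on the domestic stock exchange 227.38; capital account: sale of embassy land to a foreign government 25.83; secondary income: official development assistance provided to other countries 71.82, pension payments received by residents from foreign governments 28.64.)

-2190.50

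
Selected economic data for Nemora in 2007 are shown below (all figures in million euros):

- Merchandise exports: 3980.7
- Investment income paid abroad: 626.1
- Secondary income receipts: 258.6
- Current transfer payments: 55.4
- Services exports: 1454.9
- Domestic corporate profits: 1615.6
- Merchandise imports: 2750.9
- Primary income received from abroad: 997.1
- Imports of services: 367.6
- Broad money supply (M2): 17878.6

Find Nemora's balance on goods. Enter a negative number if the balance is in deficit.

1229.8

Goods balance = 3980.7 - 2750.9 = 1229.8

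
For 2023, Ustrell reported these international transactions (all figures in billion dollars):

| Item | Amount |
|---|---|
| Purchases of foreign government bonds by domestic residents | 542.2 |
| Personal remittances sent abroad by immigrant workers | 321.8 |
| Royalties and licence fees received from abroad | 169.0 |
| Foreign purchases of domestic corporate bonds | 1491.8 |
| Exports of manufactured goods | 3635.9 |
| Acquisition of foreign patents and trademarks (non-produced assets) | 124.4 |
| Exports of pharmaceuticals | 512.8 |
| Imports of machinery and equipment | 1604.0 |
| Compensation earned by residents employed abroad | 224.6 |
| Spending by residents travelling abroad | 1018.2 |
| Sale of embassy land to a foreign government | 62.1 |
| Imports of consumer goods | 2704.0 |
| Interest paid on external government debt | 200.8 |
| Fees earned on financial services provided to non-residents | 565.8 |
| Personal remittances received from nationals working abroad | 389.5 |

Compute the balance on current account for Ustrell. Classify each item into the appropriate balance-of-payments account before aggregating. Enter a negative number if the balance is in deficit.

Goods: 3635.9 - 2704.0 - 1604.0 + 512.8 = -159.3
Services: -1018.2 + 565.8 + 169.0 = -283.4
Primary income: -200.8 + 224.6 = 23.8
Secondary income: -321.8 + 389.5 = 67.7
Current account = (-159.3) + (-283.4) + 23.8 + 67.7 = -351.2
(Excluded from the current account — financial account: purchases of foreign government bonds by domestic residents 542.2, foreign purchases of domestic corporate bonds 1491.8; capital account: acquisition of foreign patents and trademarks (non-produced assets) 124.4, sale of embassy land to a foreign government 62.1.)

-351.2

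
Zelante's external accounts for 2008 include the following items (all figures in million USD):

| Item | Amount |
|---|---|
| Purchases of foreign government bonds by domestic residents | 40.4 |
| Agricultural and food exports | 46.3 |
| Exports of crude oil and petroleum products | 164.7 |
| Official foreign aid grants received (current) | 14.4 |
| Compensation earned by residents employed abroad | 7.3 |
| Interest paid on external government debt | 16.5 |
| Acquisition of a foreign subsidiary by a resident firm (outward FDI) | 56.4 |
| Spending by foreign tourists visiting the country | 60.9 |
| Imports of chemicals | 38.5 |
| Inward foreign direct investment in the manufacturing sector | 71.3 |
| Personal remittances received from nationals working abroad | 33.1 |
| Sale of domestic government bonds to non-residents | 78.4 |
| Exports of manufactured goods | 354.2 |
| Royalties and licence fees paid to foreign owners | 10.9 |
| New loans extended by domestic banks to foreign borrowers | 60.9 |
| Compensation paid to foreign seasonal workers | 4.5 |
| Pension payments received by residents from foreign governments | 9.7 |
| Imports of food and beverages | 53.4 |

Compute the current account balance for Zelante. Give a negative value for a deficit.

Goods: 46.3 - 53.4 + 164.7 + 354.2 - 38.5 = 473.3
Services: -10.9 + 60.9 = 50.0
Primary income: -4.5 - 16.5 + 7.3 = -13.7
Secondary income: 14.4 + 33.1 + 9.7 = 57.2
Current account = 473.3 + 50.0 + (-13.7) + 57.2 = 566.8
(Excluded from the current account — financial account: purchases of foreign government bonds by domestic residents 40.4, acquisition of a foreign subsidiary by a resident firm (outward FDI) 56.4, inward foreign direct investment in the manufacturing sector 71.3, sale of domestic government bonds to non-residents 78.4, new loans extended by domestic banks to foreign borrowers 60.9.)

566.8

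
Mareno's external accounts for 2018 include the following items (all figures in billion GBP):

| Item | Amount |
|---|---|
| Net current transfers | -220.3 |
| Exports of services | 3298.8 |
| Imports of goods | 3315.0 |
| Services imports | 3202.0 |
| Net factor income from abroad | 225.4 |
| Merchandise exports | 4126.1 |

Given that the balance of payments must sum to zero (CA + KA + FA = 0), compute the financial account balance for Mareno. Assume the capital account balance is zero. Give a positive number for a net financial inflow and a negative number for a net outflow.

Goods balance = 4126.1 - 3315.0 = 811.1
Services balance = 3298.8 - 3202.0 = 96.8
Trade balance (goods + services) = 811.1 + 96.8 = 907.9
Net primary income = 225.4
Net secondary income = -220.3
Current account = 907.9 + 225.4 + (-220.3) = 913.0
Financial account = -(913.0) = -913.0

-913.0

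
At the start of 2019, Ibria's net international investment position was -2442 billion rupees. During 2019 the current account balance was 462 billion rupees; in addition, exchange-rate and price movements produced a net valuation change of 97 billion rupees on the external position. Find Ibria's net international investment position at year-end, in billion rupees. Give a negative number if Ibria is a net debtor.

-1883

Change in NIIP = current account + net valuation change = 462 + 97 = 559
End-of-year NIIP = -2442 + 559 = -1883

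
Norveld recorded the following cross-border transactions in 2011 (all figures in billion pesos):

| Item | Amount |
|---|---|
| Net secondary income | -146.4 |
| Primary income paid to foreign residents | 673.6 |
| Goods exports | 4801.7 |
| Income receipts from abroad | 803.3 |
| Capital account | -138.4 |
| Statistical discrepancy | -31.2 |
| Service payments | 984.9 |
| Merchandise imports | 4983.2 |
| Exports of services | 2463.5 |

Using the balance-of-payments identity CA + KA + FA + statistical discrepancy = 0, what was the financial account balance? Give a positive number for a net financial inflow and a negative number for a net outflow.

-1110.8

Goods balance = 4801.7 - 4983.2 = -181.5
Services balance = 2463.5 - 984.9 = 1478.6
Trade balance (goods + services) = -181.5 + 1478.6 = 1297.1
Net primary income = 803.3 - 673.6 = 129.7
Net secondary income = -146.4
Current account = 1297.1 + 129.7 + (-146.4) = 1280.4
Financial account = -(1280.4 + (-138.4) + (-31.2)) = -1110.8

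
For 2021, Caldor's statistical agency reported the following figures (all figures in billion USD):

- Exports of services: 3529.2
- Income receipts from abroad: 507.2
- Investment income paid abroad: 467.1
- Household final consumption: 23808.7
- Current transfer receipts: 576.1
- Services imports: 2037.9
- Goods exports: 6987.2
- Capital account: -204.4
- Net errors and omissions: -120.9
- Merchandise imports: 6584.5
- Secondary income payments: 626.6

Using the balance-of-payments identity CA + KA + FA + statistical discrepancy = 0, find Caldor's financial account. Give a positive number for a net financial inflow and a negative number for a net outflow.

-1558.3

Goods balance = 6987.2 - 6584.5 = 402.7
Services balance = 3529.2 - 2037.9 = 1491.3
Trade balance (goods + services) = 402.7 + 1491.3 = 1894.0
Net primary income = 507.2 - 467.1 = 40.1
Net secondary income = 576.1 - 626.6 = -50.5
Current account = 1894.0 + 40.1 + (-50.5) = 1883.6
Financial account = -(1883.6 + (-204.4) + (-120.9)) = -1558.3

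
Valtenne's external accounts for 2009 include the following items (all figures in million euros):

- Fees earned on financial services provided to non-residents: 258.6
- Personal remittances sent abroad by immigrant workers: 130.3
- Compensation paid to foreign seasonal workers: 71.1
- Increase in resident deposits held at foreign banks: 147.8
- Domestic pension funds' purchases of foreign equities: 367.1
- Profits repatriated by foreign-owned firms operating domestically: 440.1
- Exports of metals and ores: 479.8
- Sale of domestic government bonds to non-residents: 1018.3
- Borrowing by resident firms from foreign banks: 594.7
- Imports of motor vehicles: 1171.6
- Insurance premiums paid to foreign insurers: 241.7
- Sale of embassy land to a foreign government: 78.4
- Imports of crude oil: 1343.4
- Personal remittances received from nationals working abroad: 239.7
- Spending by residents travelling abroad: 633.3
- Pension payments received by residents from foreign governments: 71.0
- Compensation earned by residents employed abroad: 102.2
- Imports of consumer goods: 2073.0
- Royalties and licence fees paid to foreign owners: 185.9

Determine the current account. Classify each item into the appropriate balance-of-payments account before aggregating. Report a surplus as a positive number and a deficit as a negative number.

-5139.1

Goods: 479.8 - 1171.6 - 2073.0 - 1343.4 = -4108.2
Services: 258.6 - 633.3 - 185.9 - 241.7 = -802.3
Primary income: -71.1 - 440.1 + 102.2 = -409.0
Secondary income: 239.7 - 130.3 + 71.0 = 180.4
Current account = (-4108.2) + (-802.3) + (-409.0) + 180.4 = -5139.1
(Excluded from the current account — financial account: increase in resident deposits held at foreign banks 147.8, domestic pension funds' purchases of foreign equities 367.1, sale of domestic government bonds to non-residents 1018.3, borrowing by resident firms from foreign banks 594.7; capital account: sale of embassy land to a foreign government 78.4.)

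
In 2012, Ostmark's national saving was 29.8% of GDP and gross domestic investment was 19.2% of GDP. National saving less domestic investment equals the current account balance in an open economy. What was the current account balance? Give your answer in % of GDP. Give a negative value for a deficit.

CA = S - I = 29.8 - 19.2 = 10.6

10.6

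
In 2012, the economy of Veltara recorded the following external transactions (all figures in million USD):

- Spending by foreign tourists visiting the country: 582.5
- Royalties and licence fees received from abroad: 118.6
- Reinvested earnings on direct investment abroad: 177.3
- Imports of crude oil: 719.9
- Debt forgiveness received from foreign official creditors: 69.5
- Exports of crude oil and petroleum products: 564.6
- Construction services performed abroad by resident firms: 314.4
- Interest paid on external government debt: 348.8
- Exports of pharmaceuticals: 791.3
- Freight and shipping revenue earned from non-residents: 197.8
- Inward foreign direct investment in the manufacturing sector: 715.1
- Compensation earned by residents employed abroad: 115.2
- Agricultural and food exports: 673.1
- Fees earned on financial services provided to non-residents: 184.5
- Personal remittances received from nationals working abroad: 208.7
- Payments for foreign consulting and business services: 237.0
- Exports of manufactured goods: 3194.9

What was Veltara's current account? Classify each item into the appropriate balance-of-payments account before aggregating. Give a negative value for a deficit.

Goods: 791.3 + 673.1 - 719.9 + 3194.9 + 564.6 = 4504.0
Services: 184.5 - 237.0 + 314.4 + 582.5 + 197.8 + 118.6 = 1160.8
Primary income: 177.3 - 348.8 + 115.2 = -56.3
Secondary income: 208.7
Current account = 4504.0 + 1160.8 + (-56.3) + 208.7 = 5817.2
(Excluded from the current account — capital account: debt forgiveness received from foreign official creditors 69.5; financial account: inward foreign direct investment in the manufacturing sector 715.1.)

5817.2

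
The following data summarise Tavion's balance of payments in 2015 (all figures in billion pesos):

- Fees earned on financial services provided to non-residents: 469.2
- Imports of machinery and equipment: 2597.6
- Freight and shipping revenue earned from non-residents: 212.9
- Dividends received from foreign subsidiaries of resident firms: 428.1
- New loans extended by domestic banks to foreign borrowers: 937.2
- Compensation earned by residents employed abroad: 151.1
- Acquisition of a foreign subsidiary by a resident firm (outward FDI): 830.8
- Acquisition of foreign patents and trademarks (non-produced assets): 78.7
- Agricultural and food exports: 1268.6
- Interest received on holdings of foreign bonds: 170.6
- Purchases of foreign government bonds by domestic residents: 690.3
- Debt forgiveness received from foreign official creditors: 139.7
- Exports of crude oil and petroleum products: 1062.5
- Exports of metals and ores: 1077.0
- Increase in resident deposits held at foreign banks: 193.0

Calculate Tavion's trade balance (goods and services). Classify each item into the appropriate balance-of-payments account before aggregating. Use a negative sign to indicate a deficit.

Goods: 1062.5 + 1268.6 + 1077.0 - 2597.6 = 810.5
Services: 469.2 + 212.9 = 682.1
Trade balance = 810.5 + 682.1 = 1492.6
(Excluded from the trade balance — primary income: dividends received from foreign subsidiaries of resident firms 428.1, compensation earned by residents employed abroad 151.1, interest received on holdings of foreign bonds 170.6; financial account: new loans extended by domestic banks to foreign borrowers 937.2, acquisition of a foreign subsidiary by a resident firm (outward FDI) 830.8, purchases of foreign government bonds by domestic residents 690.3, increase in resident deposits held at foreign banks 193.0; capital account: acquisition of foreign patents and trademarks (non-produced assets) 78.7, debt forgiveness received from foreign official creditors 139.7.)

1492.6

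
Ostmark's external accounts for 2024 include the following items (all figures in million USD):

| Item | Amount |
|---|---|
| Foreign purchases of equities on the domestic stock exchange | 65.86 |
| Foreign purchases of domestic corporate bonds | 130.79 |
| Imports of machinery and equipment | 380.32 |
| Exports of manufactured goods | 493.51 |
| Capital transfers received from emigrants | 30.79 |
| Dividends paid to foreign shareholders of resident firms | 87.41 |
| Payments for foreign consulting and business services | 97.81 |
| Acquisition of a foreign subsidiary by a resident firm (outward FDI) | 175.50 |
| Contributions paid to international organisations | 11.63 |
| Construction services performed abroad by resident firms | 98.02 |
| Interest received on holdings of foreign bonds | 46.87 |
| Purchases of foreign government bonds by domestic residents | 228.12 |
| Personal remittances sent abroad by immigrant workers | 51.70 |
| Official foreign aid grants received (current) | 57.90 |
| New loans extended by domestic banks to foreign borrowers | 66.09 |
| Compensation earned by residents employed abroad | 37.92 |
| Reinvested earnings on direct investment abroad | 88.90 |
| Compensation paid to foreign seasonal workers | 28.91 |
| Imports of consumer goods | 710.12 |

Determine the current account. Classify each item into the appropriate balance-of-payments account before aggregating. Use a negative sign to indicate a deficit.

-544.78

Goods: -380.32 + 493.51 - 710.12 = -596.93
Services: 98.02 - 97.81 = 0.21
Primary income: 88.90 - 28.91 + 46.87 + 37.92 - 87.41 = 57.37
Secondary income: -11.63 + 57.90 - 51.70 = -5.43
Current account = (-596.93) + 0.21 + 57.37 + (-5.43) = -544.78
(Excluded from the current account — financial account: foreign purchases of equities on the domestic stock exchange 65.86, foreign purchases of domestic corporate bonds 130.79, acquisition of a foreign subsidiary by a resident firm (outward FDI) 175.50, purchases of foreign government bonds by domestic residents 228.12, new loans extended by domestic banks to foreign borrowers 66.09; capital account: capital transfers received from emigrants 30.79.)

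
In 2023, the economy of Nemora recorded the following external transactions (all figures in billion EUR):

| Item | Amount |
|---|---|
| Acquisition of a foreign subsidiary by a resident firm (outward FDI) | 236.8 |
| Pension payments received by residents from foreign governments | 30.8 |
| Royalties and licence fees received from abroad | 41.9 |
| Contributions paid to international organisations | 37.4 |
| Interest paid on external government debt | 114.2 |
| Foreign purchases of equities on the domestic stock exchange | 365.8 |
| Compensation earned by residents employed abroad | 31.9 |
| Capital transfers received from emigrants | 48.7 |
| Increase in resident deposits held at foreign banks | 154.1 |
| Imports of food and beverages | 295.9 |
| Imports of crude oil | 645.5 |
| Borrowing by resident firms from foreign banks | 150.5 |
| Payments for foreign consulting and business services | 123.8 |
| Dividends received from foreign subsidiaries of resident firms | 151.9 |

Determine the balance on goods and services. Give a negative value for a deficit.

-1023.3

Goods: -645.5 - 295.9 = -941.4
Services: -123.8 + 41.9 = -81.9
Trade balance = -941.4 + (-81.9) = -1023.3
(Excluded from the trade balance — financial account: acquisition of a foreign subsidiary by a resident firm (outward FDI) 236.8, foreign purchases of equities on the domestic stock exchange 365.8, increase in resident deposits held at foreign banks 154.1, borrowing by resident firms from foreign banks 150.5; secondary income: pension payments received by residents from foreign governments 30.8, contributions paid to international organisations 37.4; primary income: interest paid on external government debt 114.2, compensation earned by residents employed abroad 31.9, dividends received from foreign subsidiaries of resident firms 151.9; capital account: capital transfers received from emigrants 48.7.)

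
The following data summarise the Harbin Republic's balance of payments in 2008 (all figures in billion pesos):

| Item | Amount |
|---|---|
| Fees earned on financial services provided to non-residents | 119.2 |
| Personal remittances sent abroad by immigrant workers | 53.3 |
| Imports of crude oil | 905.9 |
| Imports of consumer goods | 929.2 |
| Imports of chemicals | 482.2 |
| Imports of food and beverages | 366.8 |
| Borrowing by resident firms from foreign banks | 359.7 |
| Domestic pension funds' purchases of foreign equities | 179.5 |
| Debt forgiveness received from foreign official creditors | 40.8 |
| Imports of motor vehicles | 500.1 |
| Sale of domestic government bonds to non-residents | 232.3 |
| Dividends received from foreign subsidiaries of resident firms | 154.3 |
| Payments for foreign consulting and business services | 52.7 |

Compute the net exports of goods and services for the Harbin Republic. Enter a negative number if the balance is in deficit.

-3117.7

Goods: -929.2 - 905.9 - 482.2 - 366.8 - 500.1 = -3184.2
Services: 119.2 - 52.7 = 66.5
Trade balance = -3184.2 + 66.5 = -3117.7
(Excluded from the trade balance — secondary income: personal remittances sent abroad by immigrant workers 53.3; financial account: borrowing by resident firms from foreign banks 359.7, domestic pension funds' purchases of foreign equities 179.5, sale of domestic government bonds to non-residents 232.3; capital account: debt forgiveness received from foreign official creditors 40.8; primary income: dividends received from foreign subsidiaries of resident firms 154.3.)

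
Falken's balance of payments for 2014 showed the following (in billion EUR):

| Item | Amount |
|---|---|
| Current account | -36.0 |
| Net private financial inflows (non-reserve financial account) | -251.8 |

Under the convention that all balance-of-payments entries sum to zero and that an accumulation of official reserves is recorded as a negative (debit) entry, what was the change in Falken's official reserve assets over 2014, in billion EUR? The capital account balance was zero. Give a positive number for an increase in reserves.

Official reserve transactions balance = -((-36.0) + (-251.8)) = 287.8
An accumulation of reserves is recorded as a debit (negative entry), so the change in the stock of reserves is the negative of that balance.
Change in official reserves = -(287.8) = -287.8

-287.8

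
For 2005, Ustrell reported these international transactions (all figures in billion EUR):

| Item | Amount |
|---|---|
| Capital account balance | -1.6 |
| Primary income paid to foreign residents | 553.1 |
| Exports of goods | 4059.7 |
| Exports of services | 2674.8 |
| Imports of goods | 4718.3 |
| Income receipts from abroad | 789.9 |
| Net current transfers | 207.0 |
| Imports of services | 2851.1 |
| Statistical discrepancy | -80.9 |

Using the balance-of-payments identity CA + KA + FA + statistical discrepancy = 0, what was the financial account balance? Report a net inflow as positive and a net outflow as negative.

473.6

Goods balance = 4059.7 - 4718.3 = -658.6
Services balance = 2674.8 - 2851.1 = -176.3
Trade balance (goods + services) = -658.6 + (-176.3) = -834.9
Net primary income = 789.9 - 553.1 = 236.8
Net secondary income = 207.0
Current account = -834.9 + 236.8 + 207.0 = -391.1
Financial account = -(-391.1 + (-1.6) + (-80.9)) = 473.6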